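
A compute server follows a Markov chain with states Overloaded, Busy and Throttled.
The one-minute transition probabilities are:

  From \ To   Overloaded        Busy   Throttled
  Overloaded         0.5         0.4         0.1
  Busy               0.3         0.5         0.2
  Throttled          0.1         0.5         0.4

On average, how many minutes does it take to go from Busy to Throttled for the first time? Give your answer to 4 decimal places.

Let t(s) be the expected number of minutes to first reach Throttled from state s, with t(Throttled) = 0. Conditioning on the first minute:
t(Overloaded) = 1 + 0.5·t(Overloaded) + 0.4·t(Busy)
t(Busy) = 1 + 0.3·t(Overloaded) + 0.5·t(Busy)
Solving: t(Overloaded) = 6.9231, t(Busy) = 6.1538.
Expected minutes from Busy to Throttled: 6.1538.

6.1538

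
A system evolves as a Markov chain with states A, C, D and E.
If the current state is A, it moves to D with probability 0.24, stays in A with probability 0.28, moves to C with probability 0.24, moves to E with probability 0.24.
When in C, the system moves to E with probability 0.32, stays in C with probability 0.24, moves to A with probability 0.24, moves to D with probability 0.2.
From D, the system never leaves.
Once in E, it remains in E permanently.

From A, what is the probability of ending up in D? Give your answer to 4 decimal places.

Let h(s) be the probability of absorption at D starting from transient state s. Then h(D) = 1 and h(E) = 0. By first-step analysis:
h(A) = 0.28·h(A) + 0.24·h(C) + 0.24·1 + 0.24·0
h(C) = 0.24·h(A) + 0.24·h(C) + 0.2·1 + 0.32·0
Solving: h(A) = 0.4706, h(C) = 0.4118.
Starting from A, the probability is 0.4706.

0.4706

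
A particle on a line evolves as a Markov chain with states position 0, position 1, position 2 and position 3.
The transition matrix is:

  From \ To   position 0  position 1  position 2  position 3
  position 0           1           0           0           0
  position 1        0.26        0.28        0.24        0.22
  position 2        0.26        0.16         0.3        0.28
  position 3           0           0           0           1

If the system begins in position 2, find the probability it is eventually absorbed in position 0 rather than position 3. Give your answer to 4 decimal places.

Let h(s) be the probability of absorption at position 0 starting from transient state s. Then h(position 0) = 1 and h(position 3) = 0. By first-step analysis:
h(position 1) = 0.26·1 + 0.28·h(position 1) + 0.24·h(position 2) + 0.22·0
h(position 2) = 0.26·1 + 0.16·h(position 1) + 0.3·h(position 2) + 0.28·0
Solving: h(position 1) = 0.5249, h(position 2) = 0.4914.
Starting from position 2, the probability is 0.4914.

0.4914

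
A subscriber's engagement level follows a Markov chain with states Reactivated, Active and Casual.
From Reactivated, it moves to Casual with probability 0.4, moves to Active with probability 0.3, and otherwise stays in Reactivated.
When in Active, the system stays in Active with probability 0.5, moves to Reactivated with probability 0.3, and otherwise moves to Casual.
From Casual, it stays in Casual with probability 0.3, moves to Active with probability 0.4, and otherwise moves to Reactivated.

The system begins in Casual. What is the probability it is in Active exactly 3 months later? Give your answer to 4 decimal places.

Propagate the distribution vector 3 months from Casual.
After 0 months: (0.0000, 0.0000, 1.0000)
After 1 month: (0.3000, 0.4000, 0.3000)
After 2 months: (0.3000, 0.4100, 0.2900)
After 3 months: (0.3000, 0.4110, 0.2890)
P(in Active after 3 months) = 0.4110

0.4110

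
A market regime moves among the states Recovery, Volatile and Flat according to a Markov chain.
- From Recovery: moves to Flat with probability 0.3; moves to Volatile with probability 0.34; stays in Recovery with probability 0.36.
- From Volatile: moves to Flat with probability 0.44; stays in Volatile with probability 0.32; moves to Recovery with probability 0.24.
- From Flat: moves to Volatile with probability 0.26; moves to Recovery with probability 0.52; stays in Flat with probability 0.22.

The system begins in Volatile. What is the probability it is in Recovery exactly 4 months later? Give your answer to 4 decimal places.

Propagate the distribution vector 4 months from Volatile.
After 0 months: (0.0000, 1.0000, 0.0000)
After 1 month: (0.2400, 0.3200, 0.4400)
After 2 months: (0.3920, 0.2984, 0.3096)
After 3 months: (0.3737, 0.3093, 0.3170)
After 4 months: (0.3736, 0.3085, 0.3179)
P(in Recovery after 4 months) = 0.3736

0.3736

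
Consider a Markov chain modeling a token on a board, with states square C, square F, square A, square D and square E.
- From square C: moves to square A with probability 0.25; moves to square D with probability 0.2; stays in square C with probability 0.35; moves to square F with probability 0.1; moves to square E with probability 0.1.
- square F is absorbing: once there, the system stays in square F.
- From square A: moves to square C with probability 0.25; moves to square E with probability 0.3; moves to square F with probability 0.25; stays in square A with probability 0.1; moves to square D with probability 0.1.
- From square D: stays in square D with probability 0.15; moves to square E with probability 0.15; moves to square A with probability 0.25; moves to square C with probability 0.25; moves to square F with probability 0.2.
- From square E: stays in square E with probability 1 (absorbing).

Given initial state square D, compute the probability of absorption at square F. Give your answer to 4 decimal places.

0.5204

Let h(s) be the probability of absorption at square F starting from transient state s. Then h(square F) = 1 and h(square E) = 0. By first-step analysis:
h(square C) = 0.35·h(square C) + 0.1·1 + 0.25·h(square A) + 0.2·h(square D) + 0.1·0
h(square A) = 0.25·h(square C) + 0.25·1 + 0.1·h(square A) + 0.1·h(square D) + 0.3·0
h(square D) = 0.25·h(square C) + 0.2·1 + 0.25·h(square A) + 0.15·h(square D) + 0.15·0
Solving: h(square C) = 0.4961, h(square A) = 0.4734, h(square D) = 0.5204.
Starting from square D, the probability is 0.5204.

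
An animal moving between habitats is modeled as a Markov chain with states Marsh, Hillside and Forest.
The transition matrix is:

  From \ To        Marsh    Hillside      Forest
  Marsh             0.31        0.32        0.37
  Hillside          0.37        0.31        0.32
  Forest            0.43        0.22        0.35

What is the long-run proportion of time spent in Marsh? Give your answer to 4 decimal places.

0.3688

Let the stationary distribution be π with π = πP and π_1 + π_2 + π_3 = 1.
π_1 = 0.31·π_1 + 0.37·π_2 + 0.43·π_3
π_2 = 0.32·π_1 + 0.31·π_2 + 0.22·π_3
Solving with the normalization constraint gives π = (0.3688, 0.2823, 0.3489).
So the stationary probability of Marsh is 0.3688.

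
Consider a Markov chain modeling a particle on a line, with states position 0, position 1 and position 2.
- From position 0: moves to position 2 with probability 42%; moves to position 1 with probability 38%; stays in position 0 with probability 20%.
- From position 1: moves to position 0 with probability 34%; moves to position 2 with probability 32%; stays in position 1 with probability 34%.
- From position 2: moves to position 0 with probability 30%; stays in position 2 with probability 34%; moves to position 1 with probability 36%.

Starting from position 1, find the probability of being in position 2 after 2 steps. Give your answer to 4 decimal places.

Sum over the intermediate state after 1 step:
P = P(position 1→position 0)·P(position 0→position 2) + P(position 1→position 1)·P(position 1→position 2) + P(position 1→position 2)·P(position 2→position 2)
  = 0.34×0.42 + 0.34×0.32 + 0.32×0.34
  = 0.1428 + 0.1088 + 0.1088 = 0.3604

0.3604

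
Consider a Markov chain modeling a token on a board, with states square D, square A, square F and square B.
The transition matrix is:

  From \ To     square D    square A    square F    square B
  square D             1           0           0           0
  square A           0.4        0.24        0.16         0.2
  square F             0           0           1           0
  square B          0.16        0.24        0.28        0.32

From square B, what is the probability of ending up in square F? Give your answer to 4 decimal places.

Let h(s) be the probability of absorption at square F starting from transient state s. Then h(square F) = 1 and h(square D) = 0. By first-step analysis:
h(square A) = 0.4·0 + 0.24·h(square A) + 0.16·1 + 0.2·h(square B)
h(square B) = 0.16·0 + 0.24·h(square A) + 0.28·1 + 0.32·h(square B)
Solving: h(square A) = 0.3515, h(square B) = 0.5358.
Starting from square B, the probability is 0.5358.

0.5358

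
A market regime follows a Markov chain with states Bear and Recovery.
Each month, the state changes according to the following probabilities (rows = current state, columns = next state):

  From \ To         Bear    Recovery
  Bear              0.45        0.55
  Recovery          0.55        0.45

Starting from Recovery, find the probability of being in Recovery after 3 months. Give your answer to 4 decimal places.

Propagate the distribution vector 3 months from Recovery.
After 0 months: (0.0000, 1.0000)
After 1 month: (0.5500, 0.4500)
After 2 months: (0.4950, 0.5050)
After 3 months: (0.5005, 0.4995)
P(in Recovery after 3 months) = 0.4995

0.4995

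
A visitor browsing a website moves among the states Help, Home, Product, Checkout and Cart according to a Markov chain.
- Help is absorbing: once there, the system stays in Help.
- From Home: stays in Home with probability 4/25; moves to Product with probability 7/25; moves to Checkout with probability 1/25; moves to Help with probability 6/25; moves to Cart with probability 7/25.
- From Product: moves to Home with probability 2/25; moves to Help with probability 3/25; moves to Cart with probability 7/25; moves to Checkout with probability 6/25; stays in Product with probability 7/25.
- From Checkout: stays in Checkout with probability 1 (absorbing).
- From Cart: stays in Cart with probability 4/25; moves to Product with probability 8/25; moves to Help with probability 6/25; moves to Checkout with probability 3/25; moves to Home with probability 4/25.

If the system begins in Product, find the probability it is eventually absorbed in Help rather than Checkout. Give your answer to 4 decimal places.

0.4641

Let h(s) be the probability of absorption at Help starting from transient state s. Then h(Help) = 1 and h(Checkout) = 0. By first-step analysis:
h(Home) = 0.24·1 + 0.16·h(Home) + 0.28·h(Product) + 0.04·0 + 0.28·h(Cart)
h(Product) = 0.12·1 + 0.08·h(Home) + 0.28·h(Product) + 0.24·0 + 0.28·h(Cart)
h(Cart) = 0.24·1 + 0.16·h(Home) + 0.32·h(Product) + 0.12·0 + 0.16·h(Cart)
Solving: h(Home) = 0.6349, h(Product) = 0.4641, h(Cart) = 0.5835.
Starting from Product, the probability is 0.4641.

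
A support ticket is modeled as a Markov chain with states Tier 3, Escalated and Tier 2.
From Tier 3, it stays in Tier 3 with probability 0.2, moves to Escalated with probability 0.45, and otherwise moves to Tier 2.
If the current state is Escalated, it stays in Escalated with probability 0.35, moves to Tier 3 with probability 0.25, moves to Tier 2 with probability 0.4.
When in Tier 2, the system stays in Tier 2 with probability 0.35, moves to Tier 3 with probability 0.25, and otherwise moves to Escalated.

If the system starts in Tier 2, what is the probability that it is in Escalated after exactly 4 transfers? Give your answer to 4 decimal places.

Propagate the distribution vector 4 transfers from Tier 2.
After 0 transfers: (0.0000, 0.0000, 1.0000)
After 1 transfer: (0.2500, 0.4000, 0.3500)
After 2 transfers: (0.2375, 0.3925, 0.3700)
After 3 transfers: (0.2381, 0.3923, 0.3696)
After 4 transfers: (0.2381, 0.3923, 0.3696)
P(in Escalated after 4 transfers) = 0.3923

0.3923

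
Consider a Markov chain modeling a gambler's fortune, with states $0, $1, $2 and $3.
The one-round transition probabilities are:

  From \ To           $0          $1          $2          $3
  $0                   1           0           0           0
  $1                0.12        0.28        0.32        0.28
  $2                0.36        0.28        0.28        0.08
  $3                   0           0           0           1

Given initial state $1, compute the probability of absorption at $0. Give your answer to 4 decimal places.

0.4701

Let h(s) be the probability of absorption at $0 starting from transient state s. Then h($0) = 1 and h($3) = 0. By first-step analysis:
h($1) = 0.12·1 + 0.28·h($1) + 0.32·h($2) + 0.28·0
h($2) = 0.36·1 + 0.28·h($1) + 0.28·h($2) + 0.08·0
Solving: h($1) = 0.4701, h($2) = 0.6828.
Starting from $1, the probability is 0.4701.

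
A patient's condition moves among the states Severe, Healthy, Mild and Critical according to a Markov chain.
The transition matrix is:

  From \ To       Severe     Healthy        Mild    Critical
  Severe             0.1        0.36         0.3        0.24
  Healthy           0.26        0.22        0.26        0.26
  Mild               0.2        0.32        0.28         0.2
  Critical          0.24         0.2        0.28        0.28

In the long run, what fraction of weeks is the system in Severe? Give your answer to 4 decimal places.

Let the stationary distribution be π with π = πP and π_1 + π_2 + π_3 + π_4 = 1.
π_1 = 0.1·π_1 + 0.26·π_2 + 0.2·π_3 + 0.24·π_4
π_2 = 0.36·π_1 + 0.22·π_2 + 0.32·π_3 + 0.2·π_4
π_3 = 0.3·π_1 + 0.26·π_2 + 0.28·π_3 + 0.28·π_4
Solving with the normalization constraint gives π = (0.2055, 0.2718, 0.2787, 0.2441).
So the stationary probability of Severe is 0.2055.

0.2055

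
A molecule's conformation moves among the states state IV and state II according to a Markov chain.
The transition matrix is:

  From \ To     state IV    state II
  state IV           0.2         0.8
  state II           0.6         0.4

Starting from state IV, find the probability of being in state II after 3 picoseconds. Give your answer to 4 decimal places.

Propagate the distribution vector 3 picoseconds from state IV.
After 0 picoseconds: (1.0000, 0.0000)
After 1 picosecond: (0.2000, 0.8000)
After 2 picoseconds: (0.5200, 0.4800)
After 3 picoseconds: (0.3920, 0.6080)
P(in state II after 3 picoseconds) = 0.6080

0.6080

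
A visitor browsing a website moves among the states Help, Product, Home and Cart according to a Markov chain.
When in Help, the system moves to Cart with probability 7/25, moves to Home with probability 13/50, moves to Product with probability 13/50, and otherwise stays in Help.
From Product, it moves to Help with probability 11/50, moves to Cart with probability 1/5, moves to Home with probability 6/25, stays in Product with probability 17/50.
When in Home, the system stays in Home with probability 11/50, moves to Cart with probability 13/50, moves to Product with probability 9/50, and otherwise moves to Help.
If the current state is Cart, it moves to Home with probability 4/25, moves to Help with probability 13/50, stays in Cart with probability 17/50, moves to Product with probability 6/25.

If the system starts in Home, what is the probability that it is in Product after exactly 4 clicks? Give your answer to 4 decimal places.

Propagate the distribution vector 4 clicks from Home.
After 0 clicks: (0.0000, 0.0000, 1.0000, 0.0000)
After 1 click: (0.3400, 0.1800, 0.2200, 0.2600)
After 2 clicks: (0.2500, 0.2516, 0.2216, 0.2768)
After 3 clicks: (0.2527, 0.2569, 0.2184, 0.2720)
After 4 clicks: (0.2520, 0.2576, 0.2189, 0.2714)
P(in Product after 4 clicks) = 0.2576

0.2576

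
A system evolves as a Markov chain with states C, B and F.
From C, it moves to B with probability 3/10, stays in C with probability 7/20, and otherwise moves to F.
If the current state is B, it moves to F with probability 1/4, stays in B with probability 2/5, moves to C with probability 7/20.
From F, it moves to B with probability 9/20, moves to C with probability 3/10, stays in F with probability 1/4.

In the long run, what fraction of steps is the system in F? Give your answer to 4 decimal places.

Let the stationary distribution be π with π = πP and π_1 + π_2 + π_3 = 1.
π_1 = 0.35·π_1 + 0.35·π_2 + 0.3·π_3
π_2 = 0.3·π_1 + 0.4·π_2 + 0.45·π_3
Solving with the normalization constraint gives π = (0.3358, 0.3806, 0.2836).
So the stationary probability of F is 0.2836.

0.2836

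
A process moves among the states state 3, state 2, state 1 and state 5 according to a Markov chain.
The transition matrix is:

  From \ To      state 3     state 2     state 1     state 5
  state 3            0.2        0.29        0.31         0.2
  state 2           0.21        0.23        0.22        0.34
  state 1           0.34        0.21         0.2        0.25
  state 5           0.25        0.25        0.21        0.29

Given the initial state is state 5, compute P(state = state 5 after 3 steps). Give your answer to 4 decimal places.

0.2707

Propagate the distribution vector 3 steps from state 5.
After 0 steps: (0.0000, 0.0000, 0.0000, 1.0000)
After 1 step: (0.2500, 0.2500, 0.2100, 0.2900)
After 2 steps: (0.2464, 0.2466, 0.2354, 0.2716)
After 3 steps: (0.2490, 0.2455, 0.2348, 0.2707)
P(in state 5 after 3 steps) = 0.2707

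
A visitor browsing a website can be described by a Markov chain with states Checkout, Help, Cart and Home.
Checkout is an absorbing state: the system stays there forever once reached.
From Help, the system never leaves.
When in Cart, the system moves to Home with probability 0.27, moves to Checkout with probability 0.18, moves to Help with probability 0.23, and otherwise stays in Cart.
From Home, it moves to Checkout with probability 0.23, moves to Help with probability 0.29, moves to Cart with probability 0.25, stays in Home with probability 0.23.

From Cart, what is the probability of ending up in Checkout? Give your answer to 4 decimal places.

0.4400

Let h(s) be the probability of absorption at Checkout starting from transient state s. Then h(Checkout) = 1 and h(Help) = 0. By first-step analysis:
h(Cart) = 0.18·1 + 0.23·0 + 0.32·h(Cart) + 0.27·h(Home)
h(Home) = 0.23·1 + 0.29·0 + 0.25·h(Cart) + 0.23·h(Home)
Solving: h(Cart) = 0.4400, h(Home) = 0.4416.
Starting from Cart, the probability is 0.4400.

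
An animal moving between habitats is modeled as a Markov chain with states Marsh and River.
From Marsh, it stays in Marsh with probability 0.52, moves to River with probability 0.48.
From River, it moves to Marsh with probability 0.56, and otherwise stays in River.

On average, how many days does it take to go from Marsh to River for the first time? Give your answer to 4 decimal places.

2.0833

Let t(s) be the expected number of days to first reach River from state s, with t(River) = 0. Conditioning on the first day:
t(Marsh) = 1 + 0.52·t(Marsh)
Solving: t(Marsh) = 2.0833.
Expected days from Marsh to River: 2.0833.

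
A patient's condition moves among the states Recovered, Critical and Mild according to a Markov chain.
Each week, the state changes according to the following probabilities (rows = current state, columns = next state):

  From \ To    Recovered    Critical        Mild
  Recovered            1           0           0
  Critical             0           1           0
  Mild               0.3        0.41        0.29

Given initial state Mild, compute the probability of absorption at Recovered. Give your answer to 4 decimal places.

Let h(s) be the probability of absorption at Recovered starting from transient state s. Then h(Recovered) = 1 and h(Critical) = 0. By first-step analysis:
h(Mild) = 0.3·1 + 0.41·0 + 0.29·h(Mild)
Solving: h(Mild) = 0.4225.
Starting from Mild, the probability is 0.4225.

0.4225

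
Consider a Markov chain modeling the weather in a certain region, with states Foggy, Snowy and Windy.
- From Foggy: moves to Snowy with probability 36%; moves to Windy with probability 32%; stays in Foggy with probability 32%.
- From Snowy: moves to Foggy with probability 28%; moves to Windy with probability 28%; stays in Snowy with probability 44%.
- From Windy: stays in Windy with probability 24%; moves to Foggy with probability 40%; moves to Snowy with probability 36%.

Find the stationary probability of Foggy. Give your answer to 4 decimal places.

0.3269

Let the stationary distribution be π with π = πP and π_1 + π_2 + π_3 = 1.
π_1 = 0.32·π_1 + 0.28·π_2 + 0.4·π_3
π_2 = 0.36·π_1 + 0.44·π_2 + 0.36·π_3
Solving with the normalization constraint gives π = (0.3269, 0.3913, 0.2818).
So the stationary probability of Foggy is 0.3269.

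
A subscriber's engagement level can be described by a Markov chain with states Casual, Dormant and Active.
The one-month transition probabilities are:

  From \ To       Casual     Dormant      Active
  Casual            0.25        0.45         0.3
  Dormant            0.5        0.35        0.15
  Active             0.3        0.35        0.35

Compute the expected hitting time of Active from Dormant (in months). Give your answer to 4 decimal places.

Let t(s) be the expected number of months to first reach Active from state s, with t(Active) = 0. Conditioning on the first month:
t(Casual) = 1 + 0.25·t(Casual) + 0.45·t(Dormant)
t(Dormant) = 1 + 0.5·t(Casual) + 0.35·t(Dormant)
Solving: t(Casual) = 4.1905, t(Dormant) = 4.7619.
Expected months from Dormant to Active: 4.7619.

4.7619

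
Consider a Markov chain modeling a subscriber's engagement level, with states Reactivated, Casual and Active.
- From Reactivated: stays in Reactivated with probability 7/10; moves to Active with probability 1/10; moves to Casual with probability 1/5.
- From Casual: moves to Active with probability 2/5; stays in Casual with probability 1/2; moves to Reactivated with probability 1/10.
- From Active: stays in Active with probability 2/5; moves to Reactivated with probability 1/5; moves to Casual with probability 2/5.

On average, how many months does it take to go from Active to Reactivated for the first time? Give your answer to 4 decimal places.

Let t(s) be the expected number of months to first reach Reactivated from state s, with t(Reactivated) = 0. Conditioning on the first month:
t(Casual) = 1 + 0.5·t(Casual) + 0.4·t(Active)
t(Active) = 1 + 0.4·t(Casual) + 0.4·t(Active)
Solving: t(Casual) = 7.1429, t(Active) = 6.4286.
Expected months from Active to Reactivated: 6.4286.

6.4286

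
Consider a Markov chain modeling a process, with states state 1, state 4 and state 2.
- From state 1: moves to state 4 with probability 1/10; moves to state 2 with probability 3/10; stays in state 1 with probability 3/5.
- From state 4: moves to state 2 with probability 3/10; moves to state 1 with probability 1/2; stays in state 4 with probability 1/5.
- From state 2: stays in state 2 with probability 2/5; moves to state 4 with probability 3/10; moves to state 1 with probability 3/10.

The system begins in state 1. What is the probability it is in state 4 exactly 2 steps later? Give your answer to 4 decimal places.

Sum over the intermediate state after 1 step:
P = P(state 1→state 1)·P(state 1→state 4) + P(state 1→state 4)·P(state 4→state 4) + P(state 1→state 2)·P(state 2→state 4)
  = 0.6×0.1 + 0.1×0.2 + 0.3×0.3
  = 0.0600 + 0.0200 + 0.0900 = 0.1700

0.1700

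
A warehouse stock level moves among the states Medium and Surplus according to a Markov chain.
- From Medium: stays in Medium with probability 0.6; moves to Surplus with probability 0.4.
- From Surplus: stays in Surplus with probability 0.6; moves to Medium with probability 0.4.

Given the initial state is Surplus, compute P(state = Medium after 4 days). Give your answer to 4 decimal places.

0.4992

Propagate the distribution vector 4 days from Surplus.
After 0 days: (0.0000, 1.0000)
After 1 day: (0.4000, 0.6000)
After 2 days: (0.4800, 0.5200)
After 3 days: (0.4960, 0.5040)
After 4 days: (0.4992, 0.5008)
P(in Medium after 4 days) = 0.4992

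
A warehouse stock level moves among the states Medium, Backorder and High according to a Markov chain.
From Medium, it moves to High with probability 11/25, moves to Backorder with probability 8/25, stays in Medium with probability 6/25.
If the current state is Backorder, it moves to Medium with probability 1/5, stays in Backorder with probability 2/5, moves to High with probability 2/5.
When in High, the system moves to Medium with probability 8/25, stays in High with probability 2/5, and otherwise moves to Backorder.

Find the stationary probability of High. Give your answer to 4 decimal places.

Let the stationary distribution be π with π = πP and π_1 + π_2 + π_3 = 1.
π_1 = 0.24·π_1 + 0.2·π_2 + 0.32·π_3
π_2 = 0.32·π_1 + 0.4·π_2 + 0.28·π_3
Solving with the normalization constraint gives π = (0.2596, 0.3300, 0.4104).
So the stationary probability of High is 0.4104.

0.4104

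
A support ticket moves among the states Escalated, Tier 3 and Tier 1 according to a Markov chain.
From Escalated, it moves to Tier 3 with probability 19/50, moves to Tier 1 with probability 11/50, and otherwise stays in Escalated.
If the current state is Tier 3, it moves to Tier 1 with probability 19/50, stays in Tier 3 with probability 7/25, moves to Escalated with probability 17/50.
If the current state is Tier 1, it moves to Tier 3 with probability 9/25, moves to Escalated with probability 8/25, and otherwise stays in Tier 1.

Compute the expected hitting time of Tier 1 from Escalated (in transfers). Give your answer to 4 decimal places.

Let t(s) be the expected number of transfers to first reach Tier 1 from state s, with t(Tier 1) = 0. Conditioning on the first transfer:
t(Escalated) = 1 + 0.4·t(Escalated) + 0.38·t(Tier 3)
t(Tier 3) = 1 + 0.34·t(Escalated) + 0.28·t(Tier 3)
Solving: t(Escalated) = 3.6328, t(Tier 3) = 3.1044.
Expected transfers from Escalated to Tier 1: 3.6328.

3.6328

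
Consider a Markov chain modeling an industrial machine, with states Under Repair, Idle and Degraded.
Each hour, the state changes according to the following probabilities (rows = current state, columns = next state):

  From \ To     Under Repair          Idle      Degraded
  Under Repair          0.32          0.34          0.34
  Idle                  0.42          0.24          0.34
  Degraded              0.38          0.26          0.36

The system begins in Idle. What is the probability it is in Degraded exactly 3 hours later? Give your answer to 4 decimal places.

Propagate the distribution vector 3 hours from Idle.
After 0 hours: (0.0000, 1.0000, 0.0000)
After 1 hour: (0.4200, 0.2400, 0.3400)
After 2 hours: (0.3644, 0.2888, 0.3468)
After 3 hours: (0.3697, 0.2834, 0.3469)
P(in Degraded after 3 hours) = 0.3469

0.3469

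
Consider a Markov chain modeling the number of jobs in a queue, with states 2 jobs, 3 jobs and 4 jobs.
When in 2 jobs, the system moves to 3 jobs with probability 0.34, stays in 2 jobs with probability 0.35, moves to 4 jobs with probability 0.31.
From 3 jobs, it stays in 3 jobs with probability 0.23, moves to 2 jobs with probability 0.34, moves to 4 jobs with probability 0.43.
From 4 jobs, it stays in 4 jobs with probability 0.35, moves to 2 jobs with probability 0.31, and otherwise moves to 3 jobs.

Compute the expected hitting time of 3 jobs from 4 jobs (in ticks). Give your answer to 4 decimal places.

2.9412

Let t(s) be the expected number of ticks to first reach 3 jobs from state s, with t(3 jobs) = 0. Conditioning on the first tick:
t(2 jobs) = 1 + 0.35·t(2 jobs) + 0.31·t(4 jobs)
t(4 jobs) = 1 + 0.31·t(2 jobs) + 0.35·t(4 jobs)
Solving: t(2 jobs) = 2.9412, t(4 jobs) = 2.9412.
Expected ticks from 4 jobs to 3 jobs: 2.9412.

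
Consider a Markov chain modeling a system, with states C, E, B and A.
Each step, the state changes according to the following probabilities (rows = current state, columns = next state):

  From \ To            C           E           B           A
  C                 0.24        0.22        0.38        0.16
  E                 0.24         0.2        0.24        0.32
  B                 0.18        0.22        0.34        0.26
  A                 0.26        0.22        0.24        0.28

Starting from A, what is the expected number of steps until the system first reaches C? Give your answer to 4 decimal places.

Let t(s) be the expected number of steps to first reach C from state s, with t(C) = 0. Conditioning on the first step:
t(E) = 1 + 0.2·t(E) + 0.24·t(B) + 0.32·t(A)
t(B) = 1 + 0.22·t(E) + 0.34·t(B) + 0.26·t(A)
t(A) = 1 + 0.22·t(E) + 0.24·t(B) + 0.28·t(A)
Solving: t(E) = 4.3507, t(B) = 4.6464, t(A) = 4.2671.
Expected steps from A to C: 4.2671.

4.2671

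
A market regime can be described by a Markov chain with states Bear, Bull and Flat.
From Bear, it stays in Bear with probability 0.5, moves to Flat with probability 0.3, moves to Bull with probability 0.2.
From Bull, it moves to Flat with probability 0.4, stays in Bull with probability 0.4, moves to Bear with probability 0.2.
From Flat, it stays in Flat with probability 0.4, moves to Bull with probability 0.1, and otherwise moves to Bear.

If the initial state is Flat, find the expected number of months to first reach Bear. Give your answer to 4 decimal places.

Let t(s) be the expected number of months to first reach Bear from state s, with t(Bear) = 0. Conditioning on the first month:
t(Bull) = 1 + 0.4·t(Bull) + 0.4·t(Flat)
t(Flat) = 1 + 0.1·t(Bull) + 0.4·t(Flat)
Solving: t(Bull) = 3.1250, t(Flat) = 2.1875.
Expected months from Flat to Bear: 2.1875.

2.1875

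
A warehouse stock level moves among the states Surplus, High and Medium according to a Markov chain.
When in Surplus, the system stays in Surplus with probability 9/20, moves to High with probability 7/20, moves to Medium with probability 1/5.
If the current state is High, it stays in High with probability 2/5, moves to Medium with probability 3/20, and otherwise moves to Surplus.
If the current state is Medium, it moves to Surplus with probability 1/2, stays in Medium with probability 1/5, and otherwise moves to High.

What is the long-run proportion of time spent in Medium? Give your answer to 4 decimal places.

0.1821

Let the stationary distribution be π with π = πP and π_1 + π_2 + π_3 = 1.
π_1 = 0.45·π_1 + 0.45·π_2 + 0.5·π_3
π_2 = 0.35·π_1 + 0.4·π_2 + 0.3·π_3
Solving with the normalization constraint gives π = (0.4591, 0.3588, 0.1821).
So the stationary probability of Medium is 0.1821.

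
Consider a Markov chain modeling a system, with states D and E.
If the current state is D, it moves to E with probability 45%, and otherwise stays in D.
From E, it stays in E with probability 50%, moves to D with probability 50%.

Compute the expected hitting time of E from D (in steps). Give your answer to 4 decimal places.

2.2222

Let t(s) be the expected number of steps to first reach E from state s, with t(E) = 0. Conditioning on the first step:
t(D) = 1 + 0.55·t(D)
Solving: t(D) = 2.2222.
Expected steps from D to E: 2.2222.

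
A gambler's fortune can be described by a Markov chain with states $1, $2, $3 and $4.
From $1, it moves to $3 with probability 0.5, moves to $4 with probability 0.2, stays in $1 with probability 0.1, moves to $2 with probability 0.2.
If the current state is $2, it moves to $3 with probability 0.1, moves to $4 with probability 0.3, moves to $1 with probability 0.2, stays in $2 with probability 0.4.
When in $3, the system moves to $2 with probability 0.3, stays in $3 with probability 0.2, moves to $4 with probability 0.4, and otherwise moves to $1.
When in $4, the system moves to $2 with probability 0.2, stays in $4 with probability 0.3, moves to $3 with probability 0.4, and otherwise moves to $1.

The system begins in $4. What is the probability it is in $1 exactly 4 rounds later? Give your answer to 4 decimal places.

Propagate the distribution vector 4 rounds from $4.
After 0 rounds: (0.0000, 0.0000, 0.0000, 1.0000)
After 1 round: (0.1000, 0.2000, 0.4000, 0.3000)
After 2 rounds: (0.1200, 0.2800, 0.2700, 0.3300)
After 3 rounds: (0.1280, 0.2830, 0.2740, 0.3150)
After 4 rounds: (0.1283, 0.2840, 0.2731, 0.3146)
P(in $1 after 4 rounds) = 0.1283

0.1283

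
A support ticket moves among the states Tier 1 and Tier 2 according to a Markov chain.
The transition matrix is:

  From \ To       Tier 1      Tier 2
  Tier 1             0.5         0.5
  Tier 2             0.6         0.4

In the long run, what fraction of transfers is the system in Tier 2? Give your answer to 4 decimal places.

Let the stationary distribution be π with π = πP and π_1 + π_2 = 1.
π_1 = 0.5·π_1 + 0.6·π_2
Solving with the normalization constraint gives π = (0.5455, 0.4545).
So the stationary probability of Tier 2 is 0.4545.

0.4545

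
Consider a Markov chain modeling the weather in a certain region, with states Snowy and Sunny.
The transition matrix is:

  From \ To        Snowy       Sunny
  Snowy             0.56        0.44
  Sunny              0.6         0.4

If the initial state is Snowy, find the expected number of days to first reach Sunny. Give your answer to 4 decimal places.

Let t(s) be the expected number of days to first reach Sunny from state s, with t(Sunny) = 0. Conditioning on the first day:
t(Snowy) = 1 + 0.56·t(Snowy)
Solving: t(Snowy) = 2.2727.
Expected days from Snowy to Sunny: 2.2727.

2.2727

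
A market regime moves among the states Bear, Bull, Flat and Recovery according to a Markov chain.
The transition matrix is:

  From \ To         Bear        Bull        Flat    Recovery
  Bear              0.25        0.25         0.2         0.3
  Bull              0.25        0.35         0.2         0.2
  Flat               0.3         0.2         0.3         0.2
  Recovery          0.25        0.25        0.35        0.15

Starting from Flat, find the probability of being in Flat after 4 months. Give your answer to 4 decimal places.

Propagate the distribution vector 4 months from Flat.
After 0 months: (0.0000, 0.0000, 1.0000, 0.0000)
After 1 month: (0.3000, 0.2000, 0.3000, 0.2000)
After 2 months: (0.2650, 0.2550, 0.2600, 0.2200)
After 3 months: (0.2630, 0.2625, 0.2590, 0.2155)
After 4 months: (0.2630, 0.2633, 0.2582, 0.2155)
P(in Flat after 4 months) = 0.2582

0.2582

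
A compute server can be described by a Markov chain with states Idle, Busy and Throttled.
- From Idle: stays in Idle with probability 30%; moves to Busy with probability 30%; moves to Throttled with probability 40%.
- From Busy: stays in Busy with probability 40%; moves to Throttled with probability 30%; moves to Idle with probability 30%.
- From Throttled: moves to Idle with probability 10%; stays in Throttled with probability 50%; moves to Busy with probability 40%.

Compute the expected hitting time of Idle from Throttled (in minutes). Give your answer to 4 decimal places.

5.5556

Let t(s) be the expected number of minutes to first reach Idle from state s, with t(Idle) = 0. Conditioning on the first minute:
t(Busy) = 1 + 0.4·t(Busy) + 0.3·t(Throttled)
t(Throttled) = 1 + 0.4·t(Busy) + 0.5·t(Throttled)
Solving: t(Busy) = 4.4444, t(Throttled) = 5.5556.
Expected minutes from Throttled to Idle: 5.5556.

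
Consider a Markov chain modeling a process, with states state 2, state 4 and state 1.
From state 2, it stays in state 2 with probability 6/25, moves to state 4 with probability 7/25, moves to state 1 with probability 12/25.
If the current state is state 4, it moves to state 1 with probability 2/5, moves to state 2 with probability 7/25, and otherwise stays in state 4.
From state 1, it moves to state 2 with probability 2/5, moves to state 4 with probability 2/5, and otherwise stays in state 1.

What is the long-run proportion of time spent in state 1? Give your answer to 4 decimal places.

0.3540

Let the stationary distribution be π with π = πP and π_1 + π_2 + π_3 = 1.
π_1 = 0.24·π_1 + 0.28·π_2 + 0.4·π_3
π_2 = 0.28·π_1 + 0.32·π_2 + 0.4·π_3
Solving with the normalization constraint gives π = (0.3101, 0.3359, 0.3540).
So the stationary probability of state 1 is 0.3540.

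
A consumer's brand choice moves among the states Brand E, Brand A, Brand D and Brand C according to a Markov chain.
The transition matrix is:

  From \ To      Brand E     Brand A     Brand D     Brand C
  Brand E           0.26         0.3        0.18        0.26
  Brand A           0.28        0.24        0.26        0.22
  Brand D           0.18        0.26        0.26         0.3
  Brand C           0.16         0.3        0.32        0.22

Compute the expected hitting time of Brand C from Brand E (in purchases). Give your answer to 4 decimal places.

Let t(s) be the expected number of purchases to first reach Brand C from state s, with t(Brand C) = 0. Conditioning on the first purchase:
t(Brand E) = 1 + 0.26·t(Brand E) + 0.3·t(Brand A) + 0.18·t(Brand D)
t(Brand A) = 1 + 0.28·t(Brand E) + 0.24·t(Brand A) + 0.26·t(Brand D)
t(Brand D) = 1 + 0.18·t(Brand E) + 0.26·t(Brand A) + 0.26·t(Brand D)
Solving: t(Brand E) = 3.8791, t(Brand A) = 4.0123, t(Brand D) = 3.7046.
Expected purchases from Brand E to Brand C: 3.8791.

3.8791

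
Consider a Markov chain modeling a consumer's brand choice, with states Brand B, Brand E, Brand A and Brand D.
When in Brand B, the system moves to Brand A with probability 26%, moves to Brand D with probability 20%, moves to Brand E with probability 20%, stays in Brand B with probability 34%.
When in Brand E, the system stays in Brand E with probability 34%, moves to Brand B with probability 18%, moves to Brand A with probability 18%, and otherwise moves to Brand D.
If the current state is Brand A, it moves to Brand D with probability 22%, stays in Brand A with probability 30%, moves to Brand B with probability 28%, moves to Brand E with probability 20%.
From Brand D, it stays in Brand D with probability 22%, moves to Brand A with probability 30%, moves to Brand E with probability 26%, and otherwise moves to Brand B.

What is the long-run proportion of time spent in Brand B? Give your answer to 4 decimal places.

0.2564

Let the stationary distribution be π with π = πP and π_1 + π_2 + π_3 + π_4 = 1.
π_1 = 0.34·π_1 + 0.18·π_2 + 0.28·π_3 + 0.22·π_4
π_2 = 0.2·π_1 + 0.34·π_2 + 0.2·π_3 + 0.26·π_4
π_3 = 0.26·π_1 + 0.18·π_2 + 0.3·π_3 + 0.3·π_4
Solving with the normalization constraint gives π = (0.2564, 0.2489, 0.2599, 0.2348).
So the stationary probability of Brand B is 0.2564.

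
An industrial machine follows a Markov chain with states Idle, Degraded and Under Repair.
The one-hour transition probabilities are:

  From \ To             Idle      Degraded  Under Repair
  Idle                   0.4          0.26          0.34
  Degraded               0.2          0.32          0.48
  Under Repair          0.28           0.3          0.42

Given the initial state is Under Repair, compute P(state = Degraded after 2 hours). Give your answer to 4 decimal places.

0.2948

Sum over the intermediate state after 1 hour:
P = P(Under Repair→Idle)·P(Idle→Degraded) + P(Under Repair→Degraded)·P(Degraded→Degraded) + P(Under Repair→Under Repair)·P(Under Repair→Degraded)
  = 0.28×0.26 + 0.3×0.32 + 0.42×0.3
  = 0.0728 + 0.0960 + 0.1260 = 0.2948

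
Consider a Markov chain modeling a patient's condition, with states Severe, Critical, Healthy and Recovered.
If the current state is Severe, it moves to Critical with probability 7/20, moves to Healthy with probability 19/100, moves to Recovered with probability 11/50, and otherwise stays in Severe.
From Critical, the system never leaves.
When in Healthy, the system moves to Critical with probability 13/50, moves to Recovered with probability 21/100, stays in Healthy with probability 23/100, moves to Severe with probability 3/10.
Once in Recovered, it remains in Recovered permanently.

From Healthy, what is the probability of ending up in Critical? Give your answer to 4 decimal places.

Let h(s) be the probability of absorption at Critical starting from transient state s. Then h(Critical) = 1 and h(Recovered) = 0. By first-step analysis:
h(Severe) = 0.24·h(Severe) + 0.35·1 + 0.19·h(Healthy) + 0.22·0
h(Healthy) = 0.3·h(Severe) + 0.26·1 + 0.23·h(Healthy) + 0.21·0
Solving: h(Severe) = 0.6037, h(Healthy) = 0.5729.
Starting from Healthy, the probability is 0.5729.

0.5729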